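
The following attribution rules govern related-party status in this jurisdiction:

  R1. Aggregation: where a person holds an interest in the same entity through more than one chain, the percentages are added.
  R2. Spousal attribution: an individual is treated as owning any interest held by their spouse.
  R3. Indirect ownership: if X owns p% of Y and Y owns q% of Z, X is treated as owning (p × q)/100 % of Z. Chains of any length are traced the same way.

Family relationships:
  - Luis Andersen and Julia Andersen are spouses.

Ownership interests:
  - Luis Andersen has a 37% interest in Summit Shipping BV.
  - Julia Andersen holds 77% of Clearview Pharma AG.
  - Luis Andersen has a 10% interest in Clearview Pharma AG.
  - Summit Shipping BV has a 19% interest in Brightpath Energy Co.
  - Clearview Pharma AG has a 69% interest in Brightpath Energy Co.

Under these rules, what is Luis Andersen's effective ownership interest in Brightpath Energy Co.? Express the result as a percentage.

67.06%

By spousal attribution (R2), Luis Andersen is treated as also owning Julia Andersen's interest in Clearview Pharma AG, giving 10% + 77% = 87%.
Chain via Clearview Pharma AG (R3): 87% × 69% = 60.03% of Brightpath Energy Co.
Chain via Summit Shipping BV (R3): 37% × 19% = 7.03% of Brightpath Energy Co.
Aggregating (R1): 60.03% + 7.03% = 67.06%.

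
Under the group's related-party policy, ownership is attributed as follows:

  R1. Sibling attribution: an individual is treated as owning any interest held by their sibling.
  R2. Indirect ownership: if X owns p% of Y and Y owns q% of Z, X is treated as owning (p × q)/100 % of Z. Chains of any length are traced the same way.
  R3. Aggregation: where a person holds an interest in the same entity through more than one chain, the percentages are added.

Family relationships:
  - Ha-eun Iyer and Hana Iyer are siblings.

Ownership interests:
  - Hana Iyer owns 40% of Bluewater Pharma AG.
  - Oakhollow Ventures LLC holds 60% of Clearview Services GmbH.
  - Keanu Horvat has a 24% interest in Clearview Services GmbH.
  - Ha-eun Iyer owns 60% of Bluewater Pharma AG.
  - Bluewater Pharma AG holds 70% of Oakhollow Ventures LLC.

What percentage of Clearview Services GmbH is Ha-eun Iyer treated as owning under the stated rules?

By sibling attribution (R1), Ha-eun Iyer is treated as also owning Hana Iyer's interest in Bluewater Pharma AG, giving 60% + 40% = 100%.
Chain via Bluewater Pharma AG → Oakhollow Ventures LLC (R2): 100% × 70% × 60% = 42% of Clearview Services GmbH.

42%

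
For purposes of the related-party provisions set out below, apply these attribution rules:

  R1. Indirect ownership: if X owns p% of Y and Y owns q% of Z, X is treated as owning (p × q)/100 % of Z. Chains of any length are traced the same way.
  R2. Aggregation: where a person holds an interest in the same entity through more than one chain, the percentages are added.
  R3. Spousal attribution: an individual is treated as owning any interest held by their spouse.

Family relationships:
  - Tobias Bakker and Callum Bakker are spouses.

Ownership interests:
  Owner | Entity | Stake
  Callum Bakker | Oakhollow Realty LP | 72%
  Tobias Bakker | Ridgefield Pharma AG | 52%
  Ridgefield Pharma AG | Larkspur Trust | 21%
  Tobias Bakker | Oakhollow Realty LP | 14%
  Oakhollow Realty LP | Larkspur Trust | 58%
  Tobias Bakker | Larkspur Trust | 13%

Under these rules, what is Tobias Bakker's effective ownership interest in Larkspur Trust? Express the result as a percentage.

73.8%

By spousal attribution (R3), Tobias Bakker is treated as also owning Callum Bakker's interest in Oakhollow Realty LP, giving 14% + 72% = 86%.
Chain via Oakhollow Realty LP (R1): 86% × 58% = 49.88% of Larkspur Trust.
Chain via Ridgefield Pharma AG (R1): 52% × 21% = 10.92% of Larkspur Trust.
Direct interest in Larkspur Trust: 13%.
Aggregating (R2): 49.88% + 10.92% + 13% = 73.8%.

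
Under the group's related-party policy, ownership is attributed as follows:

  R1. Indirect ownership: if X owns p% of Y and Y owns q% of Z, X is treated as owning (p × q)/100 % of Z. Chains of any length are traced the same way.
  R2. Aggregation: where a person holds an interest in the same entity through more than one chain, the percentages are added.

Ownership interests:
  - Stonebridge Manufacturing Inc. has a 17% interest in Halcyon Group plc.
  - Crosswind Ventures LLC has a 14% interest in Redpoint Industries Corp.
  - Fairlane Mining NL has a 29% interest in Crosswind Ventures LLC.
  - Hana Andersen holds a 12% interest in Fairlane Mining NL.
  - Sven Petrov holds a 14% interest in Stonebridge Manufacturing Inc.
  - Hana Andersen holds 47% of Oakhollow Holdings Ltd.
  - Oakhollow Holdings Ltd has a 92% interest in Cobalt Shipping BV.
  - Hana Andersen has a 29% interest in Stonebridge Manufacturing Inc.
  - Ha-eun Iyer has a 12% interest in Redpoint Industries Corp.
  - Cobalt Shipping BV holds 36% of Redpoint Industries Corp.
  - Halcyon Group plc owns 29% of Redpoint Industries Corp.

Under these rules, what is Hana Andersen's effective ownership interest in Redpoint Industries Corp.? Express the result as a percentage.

17.4833%

Chain via Stonebridge Manufacturing Inc. → Halcyon Group plc (R1): 29% × 17% × 29% = 1.4297% of Redpoint Industries Corp.
Chain via Fairlane Mining NL → Crosswind Ventures LLC (R1): 12% × 29% × 14% = 0.4872% of Redpoint Industries Corp.
Chain via Oakhollow Holdings Ltd → Cobalt Shipping BV (R1): 47% × 92% × 36% = 15.5664% of Redpoint Industries Corp.
Aggregating (R2): 1.4297% + 0.4872% + 15.5664% = 17.4833%.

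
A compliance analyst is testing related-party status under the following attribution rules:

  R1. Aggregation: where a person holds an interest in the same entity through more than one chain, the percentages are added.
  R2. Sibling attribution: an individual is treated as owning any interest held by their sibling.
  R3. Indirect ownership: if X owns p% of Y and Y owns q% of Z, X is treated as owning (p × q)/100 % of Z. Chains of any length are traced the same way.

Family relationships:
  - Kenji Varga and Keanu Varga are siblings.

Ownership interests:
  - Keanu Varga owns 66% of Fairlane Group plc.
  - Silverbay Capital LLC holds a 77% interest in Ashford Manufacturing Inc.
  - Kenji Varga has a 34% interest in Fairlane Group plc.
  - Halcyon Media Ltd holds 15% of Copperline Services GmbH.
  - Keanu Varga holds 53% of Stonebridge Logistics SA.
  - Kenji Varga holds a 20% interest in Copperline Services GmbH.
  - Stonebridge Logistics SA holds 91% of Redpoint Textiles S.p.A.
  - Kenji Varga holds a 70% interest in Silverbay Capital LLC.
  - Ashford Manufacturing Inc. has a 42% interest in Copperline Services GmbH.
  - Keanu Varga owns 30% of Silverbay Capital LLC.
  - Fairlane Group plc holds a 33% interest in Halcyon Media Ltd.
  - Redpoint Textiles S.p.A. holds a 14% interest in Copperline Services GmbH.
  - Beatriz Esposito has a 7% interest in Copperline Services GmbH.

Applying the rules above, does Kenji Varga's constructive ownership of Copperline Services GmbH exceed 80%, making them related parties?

By sibling attribution (R2), Kenji Varga is treated as also owning Keanu Varga's interest in Fairlane Group plc, giving 34% + 66% = 100%.
By sibling attribution (R2), Kenji Varga is treated as also owning Keanu Varga's interest in Silverbay Capital LLC, giving 70% + 30% = 100%.
By sibling attribution (R2), Kenji Varga is treated as owning Keanu Varga's 53% interest in Stonebridge Logistics SA.
Chain via Fairlane Group plc → Halcyon Media Ltd (R3): 100% × 33% × 15% = 4.95% of Copperline Services GmbH.
Chain via Silverbay Capital LLC → Ashford Manufacturing Inc. (R3): 100% × 77% × 42% = 32.34% of Copperline Services GmbH.
Direct interest in Copperline Services GmbH: 20%.
Chain via Stonebridge Logistics SA → Redpoint Textiles S.p.A. (R3): 53% × 91% × 14% = 6.7522% of Copperline Services GmbH.
Aggregating (R1): 4.95% + 32.34% + 20% + 6.7522% = 64.0422%.
64.0422% does not exceed the 80% threshold, so Kenji is not a related party to Copperline Services GmbH.

No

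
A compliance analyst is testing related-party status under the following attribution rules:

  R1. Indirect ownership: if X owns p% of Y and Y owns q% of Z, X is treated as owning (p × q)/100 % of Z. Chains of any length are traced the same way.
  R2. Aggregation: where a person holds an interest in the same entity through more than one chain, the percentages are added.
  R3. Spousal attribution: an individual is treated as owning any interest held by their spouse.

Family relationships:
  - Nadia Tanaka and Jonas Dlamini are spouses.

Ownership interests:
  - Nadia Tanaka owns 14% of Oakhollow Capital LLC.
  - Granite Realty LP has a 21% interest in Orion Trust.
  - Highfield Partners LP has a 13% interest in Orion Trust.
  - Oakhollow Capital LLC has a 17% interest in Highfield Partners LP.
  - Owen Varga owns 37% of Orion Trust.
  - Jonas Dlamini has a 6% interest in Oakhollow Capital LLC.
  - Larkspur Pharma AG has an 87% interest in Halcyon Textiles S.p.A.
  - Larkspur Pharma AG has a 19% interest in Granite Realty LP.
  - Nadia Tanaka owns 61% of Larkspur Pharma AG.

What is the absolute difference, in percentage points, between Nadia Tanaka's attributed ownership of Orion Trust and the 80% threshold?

77.1241

By spousal attribution (R3), Nadia Tanaka is treated as also owning Jonas Dlamini's interest in Oakhollow Capital LLC, giving 14% + 6% = 20%.
Chain via Oakhollow Capital LLC → Highfield Partners LP (R1): 20% × 17% × 13% = 0.442% of Orion Trust.
Chain via Larkspur Pharma AG → Granite Realty LP (R1): 61% × 19% × 21% = 2.4339% of Orion Trust.
Aggregating (R2): 0.442% + 2.4339% = 2.8759%.
2.8759% falls short of the 80% threshold by 77.1241 percentage points.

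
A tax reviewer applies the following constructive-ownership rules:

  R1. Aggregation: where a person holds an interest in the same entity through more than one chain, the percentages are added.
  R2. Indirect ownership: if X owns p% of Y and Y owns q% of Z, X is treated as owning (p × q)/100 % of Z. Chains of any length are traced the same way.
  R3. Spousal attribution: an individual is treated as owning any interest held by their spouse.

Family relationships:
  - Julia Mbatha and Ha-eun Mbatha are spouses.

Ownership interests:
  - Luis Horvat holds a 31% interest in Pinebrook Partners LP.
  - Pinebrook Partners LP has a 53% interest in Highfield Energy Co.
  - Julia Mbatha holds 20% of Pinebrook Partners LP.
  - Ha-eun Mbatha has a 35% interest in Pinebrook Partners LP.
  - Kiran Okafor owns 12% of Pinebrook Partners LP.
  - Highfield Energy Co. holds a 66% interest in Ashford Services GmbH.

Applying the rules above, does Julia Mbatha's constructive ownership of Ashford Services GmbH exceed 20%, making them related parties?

No

By spousal attribution (R3), Julia Mbatha is treated as also owning Ha-eun Mbatha's interest in Pinebrook Partners LP, giving 20% + 35% = 55%.
Chain via Pinebrook Partners LP → Highfield Energy Co. (R2): 55% × 53% × 66% = 19.239% of Ashford Services GmbH.
19.239% does not exceed the 20% threshold, so Julia is not a related party to Ashford Services GmbH.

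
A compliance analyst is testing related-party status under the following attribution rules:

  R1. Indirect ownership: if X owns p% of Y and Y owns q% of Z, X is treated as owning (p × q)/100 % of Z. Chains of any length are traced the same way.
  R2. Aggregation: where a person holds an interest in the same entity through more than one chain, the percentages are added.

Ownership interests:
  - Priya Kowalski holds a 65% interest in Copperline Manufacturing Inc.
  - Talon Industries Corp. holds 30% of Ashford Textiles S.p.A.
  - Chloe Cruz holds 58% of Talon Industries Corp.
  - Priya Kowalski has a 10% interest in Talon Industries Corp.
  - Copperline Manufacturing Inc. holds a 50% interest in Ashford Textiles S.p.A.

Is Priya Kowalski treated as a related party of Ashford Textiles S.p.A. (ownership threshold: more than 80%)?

Chain via Copperline Manufacturing Inc. (R1): 65% × 50% = 32.5% of Ashford Textiles S.p.A.
Chain via Talon Industries Corp. (R1): 10% × 30% = 3% of Ashford Textiles S.p.A.
Aggregating (R2): 32.5% + 3% = 35.5%.
35.5% does not exceed the 80% threshold, so Priya is not a related party to Ashford Textiles S.p.A.

No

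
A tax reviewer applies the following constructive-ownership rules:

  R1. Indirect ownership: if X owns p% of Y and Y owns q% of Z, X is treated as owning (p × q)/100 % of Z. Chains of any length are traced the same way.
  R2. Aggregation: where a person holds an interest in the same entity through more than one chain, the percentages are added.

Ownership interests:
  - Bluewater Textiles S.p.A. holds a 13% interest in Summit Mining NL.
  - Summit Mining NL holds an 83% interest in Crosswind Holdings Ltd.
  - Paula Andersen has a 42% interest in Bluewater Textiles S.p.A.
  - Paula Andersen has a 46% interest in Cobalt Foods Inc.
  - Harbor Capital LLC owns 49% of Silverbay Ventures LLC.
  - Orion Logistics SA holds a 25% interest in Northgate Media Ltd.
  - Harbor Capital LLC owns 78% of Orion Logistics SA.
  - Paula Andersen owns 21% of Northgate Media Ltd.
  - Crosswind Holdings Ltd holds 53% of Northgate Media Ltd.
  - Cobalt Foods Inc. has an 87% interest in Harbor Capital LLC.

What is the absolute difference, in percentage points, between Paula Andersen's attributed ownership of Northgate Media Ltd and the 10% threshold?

21.205754

Chain via Cobalt Foods Inc. → Harbor Capital LLC → Orion Logistics SA (R1): 46% × 87% × 78% × 25% = 7.8039% of Northgate Media Ltd.
Chain via Bluewater Textiles S.p.A. → Summit Mining NL → Crosswind Holdings Ltd (R1): 42% × 13% × 83% × 53% = 2.401854% of Northgate Media Ltd.
Direct interest in Northgate Media Ltd: 21%.
Aggregating (R2): 7.8039% + 2.401854% + 21% = 31.205754%.
31.205754% exceeds the 10% threshold by 21.205754 percentage points.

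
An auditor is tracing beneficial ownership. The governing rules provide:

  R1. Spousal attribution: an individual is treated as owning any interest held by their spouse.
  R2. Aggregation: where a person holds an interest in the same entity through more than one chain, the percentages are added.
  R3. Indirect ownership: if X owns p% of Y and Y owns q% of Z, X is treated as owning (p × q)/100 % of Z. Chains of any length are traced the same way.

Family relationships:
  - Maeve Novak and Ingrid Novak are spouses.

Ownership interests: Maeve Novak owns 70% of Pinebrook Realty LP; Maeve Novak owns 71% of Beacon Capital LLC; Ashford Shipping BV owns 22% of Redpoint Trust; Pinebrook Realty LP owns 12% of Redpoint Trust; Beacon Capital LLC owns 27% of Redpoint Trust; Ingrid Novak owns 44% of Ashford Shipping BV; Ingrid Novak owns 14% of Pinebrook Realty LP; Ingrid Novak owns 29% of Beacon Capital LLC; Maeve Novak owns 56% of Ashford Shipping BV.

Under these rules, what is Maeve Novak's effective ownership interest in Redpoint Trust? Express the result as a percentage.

By spousal attribution (R1), Maeve Novak is treated as also owning Ingrid Novak's interest in Pinebrook Realty LP, giving 70% + 14% = 84%.
By spousal attribution (R1), Maeve Novak is treated as also owning Ingrid Novak's interest in Beacon Capital LLC, giving 71% + 29% = 100%.
By spousal attribution (R1), Maeve Novak is treated as also owning Ingrid Novak's interest in Ashford Shipping BV, giving 56% + 44% = 100%.
Chain via Pinebrook Realty LP (R3): 84% × 12% = 10.08% of Redpoint Trust.
Chain via Beacon Capital LLC (R3): 100% × 27% = 27% of Redpoint Trust.
Chain via Ashford Shipping BV (R3): 100% × 22% = 22% of Redpoint Trust.
Aggregating (R2): 10.08% + 27% + 22% = 59.08%.

59.08%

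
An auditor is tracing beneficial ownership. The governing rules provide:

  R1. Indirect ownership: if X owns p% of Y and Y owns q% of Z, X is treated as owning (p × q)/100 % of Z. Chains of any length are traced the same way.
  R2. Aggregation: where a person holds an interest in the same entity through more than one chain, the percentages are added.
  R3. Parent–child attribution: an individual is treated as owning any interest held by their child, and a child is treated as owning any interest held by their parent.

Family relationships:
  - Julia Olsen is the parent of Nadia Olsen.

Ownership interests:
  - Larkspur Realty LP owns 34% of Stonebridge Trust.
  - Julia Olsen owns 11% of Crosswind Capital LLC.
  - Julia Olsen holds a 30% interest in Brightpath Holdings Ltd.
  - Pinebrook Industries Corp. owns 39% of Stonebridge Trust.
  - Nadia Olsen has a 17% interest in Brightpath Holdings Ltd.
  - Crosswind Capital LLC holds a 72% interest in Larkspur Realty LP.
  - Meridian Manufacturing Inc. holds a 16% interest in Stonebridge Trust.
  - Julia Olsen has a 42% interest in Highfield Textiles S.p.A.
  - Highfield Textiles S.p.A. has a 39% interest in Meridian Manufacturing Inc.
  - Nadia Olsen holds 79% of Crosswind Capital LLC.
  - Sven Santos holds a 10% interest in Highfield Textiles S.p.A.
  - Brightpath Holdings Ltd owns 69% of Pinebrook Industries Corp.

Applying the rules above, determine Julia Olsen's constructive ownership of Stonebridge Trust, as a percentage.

By parent–child attribution (R3), Julia Olsen is treated as also owning Nadia Olsen's interest in Crosswind Capital LLC, giving 11% + 79% = 90%.
By parent–child attribution (R3), Julia Olsen is treated as also owning Nadia Olsen's interest in Brightpath Holdings Ltd, giving 30% + 17% = 47%.
Chain via Crosswind Capital LLC → Larkspur Realty LP (R1): 90% × 72% × 34% = 22.032% of Stonebridge Trust.
Chain via Highfield Textiles S.p.A. → Meridian Manufacturing Inc. (R1): 42% × 39% × 16% = 2.6208% of Stonebridge Trust.
Chain via Brightpath Holdings Ltd → Pinebrook Industries Corp. (R1): 47% × 69% × 39% = 12.6477% of Stonebridge Trust.
Aggregating (R2): 22.032% + 2.6208% + 12.6477% = 37.3005%.

37.3005%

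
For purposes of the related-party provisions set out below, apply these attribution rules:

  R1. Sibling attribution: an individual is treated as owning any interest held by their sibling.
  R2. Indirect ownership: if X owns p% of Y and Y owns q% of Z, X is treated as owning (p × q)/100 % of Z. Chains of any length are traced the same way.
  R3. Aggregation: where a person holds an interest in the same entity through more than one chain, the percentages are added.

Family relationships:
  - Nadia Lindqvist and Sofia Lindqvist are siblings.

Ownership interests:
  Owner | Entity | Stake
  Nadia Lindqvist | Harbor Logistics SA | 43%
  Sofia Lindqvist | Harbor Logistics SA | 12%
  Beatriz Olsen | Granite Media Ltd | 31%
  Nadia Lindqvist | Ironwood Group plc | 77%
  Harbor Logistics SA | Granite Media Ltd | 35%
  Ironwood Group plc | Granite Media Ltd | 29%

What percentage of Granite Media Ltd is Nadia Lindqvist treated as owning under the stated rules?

By sibling attribution (R1), Nadia Lindqvist is treated as also owning Sofia Lindqvist's interest in Harbor Logistics SA, giving 43% + 12% = 55%.
Chain via Harbor Logistics SA (R2): 55% × 35% = 19.25% of Granite Media Ltd.
Chain via Ironwood Group plc (R2): 77% × 29% = 22.33% of Granite Media Ltd.
Aggregating (R3): 19.25% + 22.33% = 41.58%.

41.58%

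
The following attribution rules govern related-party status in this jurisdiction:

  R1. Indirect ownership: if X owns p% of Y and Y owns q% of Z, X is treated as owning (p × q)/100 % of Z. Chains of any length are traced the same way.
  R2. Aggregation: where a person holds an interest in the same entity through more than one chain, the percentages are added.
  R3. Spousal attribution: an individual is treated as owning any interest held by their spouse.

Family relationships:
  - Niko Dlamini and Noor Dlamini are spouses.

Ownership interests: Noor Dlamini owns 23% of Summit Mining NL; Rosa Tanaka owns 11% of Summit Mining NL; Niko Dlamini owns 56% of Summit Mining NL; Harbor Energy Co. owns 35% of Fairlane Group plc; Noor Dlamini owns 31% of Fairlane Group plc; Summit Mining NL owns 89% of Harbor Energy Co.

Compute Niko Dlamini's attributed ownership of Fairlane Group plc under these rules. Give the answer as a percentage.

55.6085%

By spousal attribution (R3), Niko Dlamini is treated as also owning Noor Dlamini's interest in Summit Mining NL, giving 56% + 23% = 79%.
By spousal attribution (R3), Niko Dlamini is treated as owning Noor Dlamini's 31% interest in Fairlane Group plc.
Chain via Summit Mining NL → Harbor Energy Co. (R1): 79% × 89% × 35% = 24.6085% of Fairlane Group plc.
Direct interest in Fairlane Group plc: 31%.
Aggregating (R2): 24.6085% + 31% = 55.6085%.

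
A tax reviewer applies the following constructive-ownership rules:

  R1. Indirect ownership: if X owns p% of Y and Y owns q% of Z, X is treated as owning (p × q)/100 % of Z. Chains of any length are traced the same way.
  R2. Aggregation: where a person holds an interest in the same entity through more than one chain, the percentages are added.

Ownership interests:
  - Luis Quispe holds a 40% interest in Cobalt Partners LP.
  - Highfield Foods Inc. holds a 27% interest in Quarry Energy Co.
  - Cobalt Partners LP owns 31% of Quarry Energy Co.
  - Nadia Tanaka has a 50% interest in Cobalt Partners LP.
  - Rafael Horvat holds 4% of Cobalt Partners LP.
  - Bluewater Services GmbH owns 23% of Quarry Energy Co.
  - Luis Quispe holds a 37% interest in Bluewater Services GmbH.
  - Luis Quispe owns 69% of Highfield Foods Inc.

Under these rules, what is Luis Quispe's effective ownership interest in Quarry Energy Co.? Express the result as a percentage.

39.54%

Chain via Highfield Foods Inc. (R1): 69% × 27% = 18.63% of Quarry Energy Co.
Chain via Cobalt Partners LP (R1): 40% × 31% = 12.4% of Quarry Energy Co.
Chain via Bluewater Services GmbH (R1): 37% × 23% = 8.51% of Quarry Energy Co.
Aggregating (R2): 18.63% + 12.4% + 8.51% = 39.54%.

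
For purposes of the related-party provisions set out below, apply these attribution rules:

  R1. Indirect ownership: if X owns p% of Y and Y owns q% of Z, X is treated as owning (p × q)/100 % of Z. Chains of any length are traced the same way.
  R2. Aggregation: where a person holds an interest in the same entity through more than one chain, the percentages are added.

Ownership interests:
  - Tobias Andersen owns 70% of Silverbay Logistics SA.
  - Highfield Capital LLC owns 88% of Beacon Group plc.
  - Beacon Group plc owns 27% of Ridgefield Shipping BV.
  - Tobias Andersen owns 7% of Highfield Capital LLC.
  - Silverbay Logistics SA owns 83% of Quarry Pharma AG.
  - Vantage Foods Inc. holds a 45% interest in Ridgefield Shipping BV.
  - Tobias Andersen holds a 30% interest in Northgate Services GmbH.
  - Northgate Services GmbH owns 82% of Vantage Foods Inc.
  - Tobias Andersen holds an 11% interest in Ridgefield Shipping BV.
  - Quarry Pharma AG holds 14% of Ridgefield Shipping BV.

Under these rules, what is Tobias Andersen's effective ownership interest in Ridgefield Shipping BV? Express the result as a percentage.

31.8672%

Chain via Highfield Capital LLC → Beacon Group plc (R1): 7% × 88% × 27% = 1.6632% of Ridgefield Shipping BV.
Chain via Northgate Services GmbH → Vantage Foods Inc. (R1): 30% × 82% × 45% = 11.07% of Ridgefield Shipping BV.
Chain via Silverbay Logistics SA → Quarry Pharma AG (R1): 70% × 83% × 14% = 8.134% of Ridgefield Shipping BV.
Direct interest in Ridgefield Shipping BV: 11%.
Aggregating (R2): 1.6632% + 11.07% + 8.134% + 11% = 31.8672%.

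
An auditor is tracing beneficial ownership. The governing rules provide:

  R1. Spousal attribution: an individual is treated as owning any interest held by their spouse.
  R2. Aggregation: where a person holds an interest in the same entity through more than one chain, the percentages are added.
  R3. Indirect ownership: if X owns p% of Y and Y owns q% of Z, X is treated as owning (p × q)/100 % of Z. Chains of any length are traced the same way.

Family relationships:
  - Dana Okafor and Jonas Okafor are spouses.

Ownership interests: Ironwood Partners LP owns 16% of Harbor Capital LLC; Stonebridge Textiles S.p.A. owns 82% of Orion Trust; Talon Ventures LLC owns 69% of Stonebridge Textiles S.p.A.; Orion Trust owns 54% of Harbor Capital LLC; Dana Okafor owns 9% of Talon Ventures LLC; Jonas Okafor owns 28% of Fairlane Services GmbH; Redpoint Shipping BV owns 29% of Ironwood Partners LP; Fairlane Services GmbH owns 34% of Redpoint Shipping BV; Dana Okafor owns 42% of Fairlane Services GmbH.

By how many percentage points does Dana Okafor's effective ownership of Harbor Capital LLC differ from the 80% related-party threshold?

76.145892

By spousal attribution (R1), Dana Okafor is treated as also owning Jonas Okafor's interest in Fairlane Services GmbH, giving 42% + 28% = 70%.
Chain via Fairlane Services GmbH → Redpoint Shipping BV → Ironwood Partners LP (R3): 70% × 34% × 29% × 16% = 1.10432% of Harbor Capital LLC.
Chain via Talon Ventures LLC → Stonebridge Textiles S.p.A. → Orion Trust (R3): 9% × 69% × 82% × 54% = 2.749788% of Harbor Capital LLC.
Aggregating (R2): 1.10432% + 2.749788% = 3.854108%.
3.854108% falls short of the 80% threshold by 76.145892 percentage points.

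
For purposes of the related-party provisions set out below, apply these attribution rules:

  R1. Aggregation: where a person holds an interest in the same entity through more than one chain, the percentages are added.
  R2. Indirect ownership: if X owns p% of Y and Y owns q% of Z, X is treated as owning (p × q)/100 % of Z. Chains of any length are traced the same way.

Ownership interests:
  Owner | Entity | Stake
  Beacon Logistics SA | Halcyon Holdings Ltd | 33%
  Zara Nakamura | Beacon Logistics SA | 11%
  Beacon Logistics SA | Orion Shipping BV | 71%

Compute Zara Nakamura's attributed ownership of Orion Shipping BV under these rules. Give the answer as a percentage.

7.81%

Chain via Beacon Logistics SA (R2): 11% × 71% = 7.81% of Orion Shipping BV.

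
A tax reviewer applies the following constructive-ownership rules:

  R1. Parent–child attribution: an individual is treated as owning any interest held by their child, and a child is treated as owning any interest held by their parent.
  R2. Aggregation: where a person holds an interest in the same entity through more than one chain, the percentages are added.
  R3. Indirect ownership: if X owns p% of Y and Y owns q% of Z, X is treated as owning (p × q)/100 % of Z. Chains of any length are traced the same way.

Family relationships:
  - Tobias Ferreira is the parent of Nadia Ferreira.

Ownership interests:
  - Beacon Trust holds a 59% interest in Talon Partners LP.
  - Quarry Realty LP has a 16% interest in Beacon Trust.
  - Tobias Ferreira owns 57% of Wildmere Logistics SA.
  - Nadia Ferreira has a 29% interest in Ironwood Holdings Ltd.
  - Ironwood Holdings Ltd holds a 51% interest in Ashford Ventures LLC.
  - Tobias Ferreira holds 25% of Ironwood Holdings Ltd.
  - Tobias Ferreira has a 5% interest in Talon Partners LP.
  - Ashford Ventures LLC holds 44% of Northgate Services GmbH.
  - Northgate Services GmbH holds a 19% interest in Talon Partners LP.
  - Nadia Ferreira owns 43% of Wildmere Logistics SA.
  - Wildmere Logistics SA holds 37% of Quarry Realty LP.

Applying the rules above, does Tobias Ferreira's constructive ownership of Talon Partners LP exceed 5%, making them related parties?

Yes

By parent–child attribution (R1), Tobias Ferreira is treated as also owning Nadia Ferreira's interest in Wildmere Logistics SA, giving 57% + 43% = 100%.
By parent–child attribution (R1), Tobias Ferreira is treated as also owning Nadia Ferreira's interest in Ironwood Holdings Ltd, giving 25% + 29% = 54%.
Chain via Wildmere Logistics SA → Quarry Realty LP → Beacon Trust (R3): 100% × 37% × 16% × 59% = 3.4928% of Talon Partners LP.
Chain via Ironwood Holdings Ltd → Ashford Ventures LLC → Northgate Services GmbH (R3): 54% × 51% × 44% × 19% = 2.302344% of Talon Partners LP.
Direct interest in Talon Partners LP: 5%.
Aggregating (R2): 3.4928% + 2.302344% + 5% = 10.795144%.
10.795144% exceeds the 5% threshold, so Tobias is a related party to Talon Partners LP.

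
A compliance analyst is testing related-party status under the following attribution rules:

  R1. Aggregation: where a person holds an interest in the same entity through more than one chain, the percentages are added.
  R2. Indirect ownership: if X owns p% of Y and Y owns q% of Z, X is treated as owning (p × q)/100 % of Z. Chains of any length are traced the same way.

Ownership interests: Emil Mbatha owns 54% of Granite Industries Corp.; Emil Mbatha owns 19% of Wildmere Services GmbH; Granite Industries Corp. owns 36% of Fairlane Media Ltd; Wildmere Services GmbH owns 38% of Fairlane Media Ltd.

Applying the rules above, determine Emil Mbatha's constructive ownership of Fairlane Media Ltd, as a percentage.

26.66%

Chain via Wildmere Services GmbH (R2): 19% × 38% = 7.22% of Fairlane Media Ltd.
Chain via Granite Industries Corp. (R2): 54% × 36% = 19.44% of Fairlane Media Ltd.
Aggregating (R1): 7.22% + 19.44% = 26.66%.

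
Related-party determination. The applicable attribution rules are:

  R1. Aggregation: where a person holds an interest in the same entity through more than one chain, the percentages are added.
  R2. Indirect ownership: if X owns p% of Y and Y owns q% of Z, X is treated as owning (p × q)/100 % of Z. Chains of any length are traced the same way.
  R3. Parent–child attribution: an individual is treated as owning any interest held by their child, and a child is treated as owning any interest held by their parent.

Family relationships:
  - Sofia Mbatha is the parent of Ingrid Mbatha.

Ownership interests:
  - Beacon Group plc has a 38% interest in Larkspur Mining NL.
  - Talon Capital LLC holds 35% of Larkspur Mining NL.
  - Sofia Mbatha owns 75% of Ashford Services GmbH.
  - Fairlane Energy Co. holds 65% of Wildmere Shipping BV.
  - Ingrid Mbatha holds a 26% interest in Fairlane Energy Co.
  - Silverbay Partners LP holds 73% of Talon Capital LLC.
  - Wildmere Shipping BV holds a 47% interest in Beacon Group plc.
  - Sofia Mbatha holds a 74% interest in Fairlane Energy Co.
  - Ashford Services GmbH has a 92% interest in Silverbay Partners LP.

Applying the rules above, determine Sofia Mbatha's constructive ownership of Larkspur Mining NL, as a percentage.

By parent–child attribution (R3), Sofia Mbatha is treated as also owning Ingrid Mbatha's interest in Fairlane Energy Co, giving 74% + 26% = 100%.
Chain via Fairlane Energy Co. → Wildmere Shipping BV → Beacon Group plc (R2): 100% × 65% × 47% × 38% = 11.609% of Larkspur Mining NL.
Chain via Ashford Services GmbH → Silverbay Partners LP → Talon Capital LLC (R2): 75% × 92% × 73% × 35% = 17.6295% of Larkspur Mining NL.
Aggregating (R1): 11.609% + 17.6295% = 29.2385%.

29.2385%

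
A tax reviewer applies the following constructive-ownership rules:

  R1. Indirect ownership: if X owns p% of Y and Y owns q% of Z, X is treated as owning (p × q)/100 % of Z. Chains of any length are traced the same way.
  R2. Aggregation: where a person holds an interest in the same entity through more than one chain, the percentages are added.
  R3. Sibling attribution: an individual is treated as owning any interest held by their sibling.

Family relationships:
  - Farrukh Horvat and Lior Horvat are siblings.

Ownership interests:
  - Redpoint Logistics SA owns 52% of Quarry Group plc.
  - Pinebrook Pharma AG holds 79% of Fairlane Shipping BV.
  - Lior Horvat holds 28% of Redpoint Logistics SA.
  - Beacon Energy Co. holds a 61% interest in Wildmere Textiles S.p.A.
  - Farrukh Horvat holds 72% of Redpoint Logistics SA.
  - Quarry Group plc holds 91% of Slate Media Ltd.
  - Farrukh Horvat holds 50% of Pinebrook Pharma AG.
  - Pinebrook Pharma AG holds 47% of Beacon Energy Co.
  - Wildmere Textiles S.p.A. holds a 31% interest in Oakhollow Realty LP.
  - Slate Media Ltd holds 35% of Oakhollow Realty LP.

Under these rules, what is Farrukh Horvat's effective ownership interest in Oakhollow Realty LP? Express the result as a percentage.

By sibling attribution (R3), Farrukh Horvat is treated as also owning Lior Horvat's interest in Redpoint Logistics SA, giving 72% + 28% = 100%.
Chain via Redpoint Logistics SA → Quarry Group plc → Slate Media Ltd (R1): 100% × 52% × 91% × 35% = 16.562% of Oakhollow Realty LP.
Chain via Pinebrook Pharma AG → Beacon Energy Co. → Wildmere Textiles S.p.A. (R1): 50% × 47% × 61% × 31% = 4.44385% of Oakhollow Realty LP.
Aggregating (R2): 16.562% + 4.44385% = 21.00585%.

21.00585%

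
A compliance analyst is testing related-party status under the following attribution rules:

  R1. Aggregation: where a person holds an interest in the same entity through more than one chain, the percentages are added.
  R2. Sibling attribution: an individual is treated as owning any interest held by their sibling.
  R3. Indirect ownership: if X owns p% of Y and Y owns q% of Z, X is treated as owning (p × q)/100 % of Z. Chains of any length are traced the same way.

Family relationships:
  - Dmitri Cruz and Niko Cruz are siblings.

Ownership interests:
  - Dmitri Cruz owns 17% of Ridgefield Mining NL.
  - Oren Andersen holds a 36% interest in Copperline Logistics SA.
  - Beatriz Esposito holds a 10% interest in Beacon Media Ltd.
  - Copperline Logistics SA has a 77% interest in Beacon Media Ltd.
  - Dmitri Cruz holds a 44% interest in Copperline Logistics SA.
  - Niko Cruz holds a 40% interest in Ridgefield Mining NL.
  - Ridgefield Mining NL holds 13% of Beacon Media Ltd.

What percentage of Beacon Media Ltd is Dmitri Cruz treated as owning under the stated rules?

41.29%

By sibling attribution (R2), Dmitri Cruz is treated as also owning Niko Cruz's interest in Ridgefield Mining NL, giving 17% + 40% = 57%.
Chain via Ridgefield Mining NL (R3): 57% × 13% = 7.41% of Beacon Media Ltd.
Chain via Copperline Logistics SA (R3): 44% × 77% = 33.88% of Beacon Media Ltd.
Aggregating (R1): 7.41% + 33.88% = 41.29%.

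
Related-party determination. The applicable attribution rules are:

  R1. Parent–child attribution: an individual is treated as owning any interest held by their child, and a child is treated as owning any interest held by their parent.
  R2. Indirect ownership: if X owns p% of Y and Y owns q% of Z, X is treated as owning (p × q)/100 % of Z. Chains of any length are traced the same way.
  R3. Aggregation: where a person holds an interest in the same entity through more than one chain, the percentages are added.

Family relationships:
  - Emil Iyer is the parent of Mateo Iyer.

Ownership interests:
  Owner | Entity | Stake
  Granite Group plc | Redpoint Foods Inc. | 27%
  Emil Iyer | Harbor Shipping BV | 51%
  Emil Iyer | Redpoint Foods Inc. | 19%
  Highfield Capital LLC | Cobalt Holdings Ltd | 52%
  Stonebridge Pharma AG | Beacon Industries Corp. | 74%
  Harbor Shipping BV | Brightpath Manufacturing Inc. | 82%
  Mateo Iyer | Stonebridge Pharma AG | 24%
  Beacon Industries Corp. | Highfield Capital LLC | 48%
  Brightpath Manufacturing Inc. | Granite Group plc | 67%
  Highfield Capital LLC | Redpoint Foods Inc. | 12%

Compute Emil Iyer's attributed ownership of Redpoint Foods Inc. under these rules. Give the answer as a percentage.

27.588214%

By parent–child attribution (R1), Emil Iyer is treated as owning Mateo Iyer's 24% interest in Stonebridge Pharma AG.
Chain via Harbor Shipping BV → Brightpath Manufacturing Inc. → Granite Group plc (R2): 51% × 82% × 67% × 27% = 7.565238% of Redpoint Foods Inc.
Direct interest in Redpoint Foods Inc: 19%.
Chain via Stonebridge Pharma AG → Beacon Industries Corp. → Highfield Capital LLC (R2): 24% × 74% × 48% × 12% = 1.022976% of Redpoint Foods Inc.
Aggregating (R3): 7.565238% + 19% + 1.022976% = 27.588214%.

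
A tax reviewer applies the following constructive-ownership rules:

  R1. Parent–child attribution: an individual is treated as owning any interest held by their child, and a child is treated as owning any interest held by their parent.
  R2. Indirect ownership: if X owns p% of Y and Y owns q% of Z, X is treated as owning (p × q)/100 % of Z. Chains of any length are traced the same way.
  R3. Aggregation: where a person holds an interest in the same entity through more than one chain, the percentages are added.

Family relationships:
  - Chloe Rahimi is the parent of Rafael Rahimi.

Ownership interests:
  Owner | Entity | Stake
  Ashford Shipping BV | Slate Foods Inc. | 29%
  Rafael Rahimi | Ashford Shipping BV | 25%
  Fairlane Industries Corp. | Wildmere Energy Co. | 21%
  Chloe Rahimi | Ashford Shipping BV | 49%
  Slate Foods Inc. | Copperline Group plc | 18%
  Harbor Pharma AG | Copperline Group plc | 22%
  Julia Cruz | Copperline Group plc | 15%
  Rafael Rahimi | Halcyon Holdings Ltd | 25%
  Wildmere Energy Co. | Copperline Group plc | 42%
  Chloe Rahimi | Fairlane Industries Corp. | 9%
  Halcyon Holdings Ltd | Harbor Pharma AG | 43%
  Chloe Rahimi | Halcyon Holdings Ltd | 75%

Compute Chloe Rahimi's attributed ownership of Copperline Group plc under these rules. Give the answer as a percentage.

14.1166%

By parent–child attribution (R1), Chloe Rahimi is treated as also owning Rafael Rahimi's interest in Ashford Shipping BV, giving 49% + 25% = 74%.
By parent–child attribution (R1), Chloe Rahimi is treated as also owning Rafael Rahimi's interest in Halcyon Holdings Ltd, giving 75% + 25% = 100%.
Chain via Ashford Shipping BV → Slate Foods Inc. (R2): 74% × 29% × 18% = 3.8628% of Copperline Group plc.
Chain via Halcyon Holdings Ltd → Harbor Pharma AG (R2): 100% × 43% × 22% = 9.46% of Copperline Group plc.
Chain via Fairlane Industries Corp. → Wildmere Energy Co. (R2): 9% × 21% × 42% = 0.7938% of Copperline Group plc.
Aggregating (R3): 3.8628% + 9.46% + 0.7938% = 14.1166%.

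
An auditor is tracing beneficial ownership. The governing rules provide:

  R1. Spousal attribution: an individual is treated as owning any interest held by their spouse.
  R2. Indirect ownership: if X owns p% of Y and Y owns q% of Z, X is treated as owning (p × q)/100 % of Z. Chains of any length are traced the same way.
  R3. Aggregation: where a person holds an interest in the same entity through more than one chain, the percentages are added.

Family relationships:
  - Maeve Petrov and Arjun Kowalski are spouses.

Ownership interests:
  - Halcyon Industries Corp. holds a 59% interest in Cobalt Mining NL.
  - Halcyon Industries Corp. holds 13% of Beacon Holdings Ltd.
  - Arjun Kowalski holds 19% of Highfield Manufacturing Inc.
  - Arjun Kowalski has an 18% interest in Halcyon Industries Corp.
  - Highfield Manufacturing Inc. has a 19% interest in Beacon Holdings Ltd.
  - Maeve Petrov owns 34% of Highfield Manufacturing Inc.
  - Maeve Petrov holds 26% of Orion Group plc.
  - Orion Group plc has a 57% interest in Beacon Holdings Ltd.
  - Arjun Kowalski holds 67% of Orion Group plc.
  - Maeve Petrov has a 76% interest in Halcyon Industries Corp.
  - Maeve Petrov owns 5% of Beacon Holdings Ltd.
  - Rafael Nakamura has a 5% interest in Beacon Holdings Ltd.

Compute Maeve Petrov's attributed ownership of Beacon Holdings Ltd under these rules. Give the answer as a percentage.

80.3%

By spousal attribution (R1), Maeve Petrov is treated as also owning Arjun Kowalski's interest in Halcyon Industries Corp, giving 76% + 18% = 94%.
By spousal attribution (R1), Maeve Petrov is treated as also owning Arjun Kowalski's interest in Orion Group plc, giving 26% + 67% = 93%.
By spousal attribution (R1), Maeve Petrov is treated as also owning Arjun Kowalski's interest in Highfield Manufacturing Inc, giving 34% + 19% = 53%.
Chain via Halcyon Industries Corp. (R2): 94% × 13% = 12.22% of Beacon Holdings Ltd.
Chain via Orion Group plc (R2): 93% × 57% = 53.01% of Beacon Holdings Ltd.
Chain via Highfield Manufacturing Inc. (R2): 53% × 19% = 10.07% of Beacon Holdings Ltd.
Direct interest in Beacon Holdings Ltd: 5%.
Aggregating (R3): 12.22% + 53.01% + 10.07% + 5% = 80.3%.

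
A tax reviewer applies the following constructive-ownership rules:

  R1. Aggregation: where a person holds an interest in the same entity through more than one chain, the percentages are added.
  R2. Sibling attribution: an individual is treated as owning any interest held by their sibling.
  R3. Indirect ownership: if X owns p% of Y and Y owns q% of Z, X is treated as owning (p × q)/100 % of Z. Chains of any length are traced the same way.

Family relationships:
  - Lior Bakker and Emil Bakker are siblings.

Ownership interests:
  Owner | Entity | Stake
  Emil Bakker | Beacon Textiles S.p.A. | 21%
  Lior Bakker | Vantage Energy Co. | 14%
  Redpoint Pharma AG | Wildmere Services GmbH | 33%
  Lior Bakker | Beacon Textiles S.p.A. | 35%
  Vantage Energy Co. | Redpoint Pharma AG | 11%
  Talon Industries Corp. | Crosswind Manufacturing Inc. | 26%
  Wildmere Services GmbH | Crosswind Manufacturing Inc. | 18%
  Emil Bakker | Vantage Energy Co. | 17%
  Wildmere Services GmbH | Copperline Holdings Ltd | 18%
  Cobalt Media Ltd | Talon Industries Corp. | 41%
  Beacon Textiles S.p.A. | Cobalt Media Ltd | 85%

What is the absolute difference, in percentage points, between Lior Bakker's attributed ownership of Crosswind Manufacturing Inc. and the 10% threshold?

By sibling attribution (R2), Lior Bakker is treated as also owning Emil Bakker's interest in Vantage Energy Co, giving 14% + 17% = 31%.
By sibling attribution (R2), Lior Bakker is treated as also owning Emil Bakker's interest in Beacon Textiles S.p.A, giving 35% + 21% = 56%.
Chain via Vantage Energy Co. → Redpoint Pharma AG → Wildmere Services GmbH (R3): 31% × 11% × 33% × 18% = 0.202554% of Crosswind Manufacturing Inc.
Chain via Beacon Textiles S.p.A. → Cobalt Media Ltd → Talon Industries Corp. (R3): 56% × 85% × 41% × 26% = 5.07416% of Crosswind Manufacturing Inc.
Aggregating (R1): 0.202554% + 5.07416% = 5.276714%.
5.276714% falls short of the 10% threshold by 4.723286 percentage points.

4.723286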